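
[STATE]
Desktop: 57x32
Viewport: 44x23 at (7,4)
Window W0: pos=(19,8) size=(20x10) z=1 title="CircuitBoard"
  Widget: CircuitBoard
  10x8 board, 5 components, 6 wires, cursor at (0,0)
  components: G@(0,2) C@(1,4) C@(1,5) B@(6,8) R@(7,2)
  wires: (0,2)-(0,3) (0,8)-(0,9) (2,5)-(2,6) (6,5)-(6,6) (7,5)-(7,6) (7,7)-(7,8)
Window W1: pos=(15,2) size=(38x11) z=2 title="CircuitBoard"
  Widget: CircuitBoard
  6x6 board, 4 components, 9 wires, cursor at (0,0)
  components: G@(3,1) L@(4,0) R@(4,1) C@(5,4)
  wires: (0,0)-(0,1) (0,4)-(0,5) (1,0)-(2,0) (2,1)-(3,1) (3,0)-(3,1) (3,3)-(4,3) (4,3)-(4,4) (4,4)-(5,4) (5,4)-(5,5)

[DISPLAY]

        ┠───────────────────────────────────
        ┃   0 1 2 3 4 5                     
        ┃0  [.]─ ·           · ─ ·          
        ┃                                   
        ┃1   ·                              
        ┃    │                              
        ┃2   ·   ·                          
        ┃        │                          
        ┗━━━━━━━━━━━━━━━━━━━━━━━━━━━━━━━━━━━
            ┃                  ┃            
            ┃1                 ┃            
            ┃                  ┃            
            ┃2                 ┃            
            ┗━━━━━━━━━━━━━━━━━━┛            
                                            
                                            
                                            
                                            
                                            
                                            
                                            
                                            
                                            


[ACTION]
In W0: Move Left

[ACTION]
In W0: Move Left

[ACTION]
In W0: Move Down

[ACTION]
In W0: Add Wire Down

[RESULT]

        ┠───────────────────────────────────
        ┃   0 1 2 3 4 5                     
        ┃0  [.]─ ·           · ─ ·          
        ┃                                   
        ┃1   ·                              
        ┃    │                              
        ┃2   ·   ·                          
        ┃        │                          
        ┗━━━━━━━━━━━━━━━━━━━━━━━━━━━━━━━━━━━
            ┃                  ┃            
            ┃1  [.]            ┃            
            ┃    │             ┃            
            ┃2   ·             ┃            
            ┗━━━━━━━━━━━━━━━━━━┛            
                                            
                                            
                                            
                                            
                                            
                                            
                                            
                                            
                                            


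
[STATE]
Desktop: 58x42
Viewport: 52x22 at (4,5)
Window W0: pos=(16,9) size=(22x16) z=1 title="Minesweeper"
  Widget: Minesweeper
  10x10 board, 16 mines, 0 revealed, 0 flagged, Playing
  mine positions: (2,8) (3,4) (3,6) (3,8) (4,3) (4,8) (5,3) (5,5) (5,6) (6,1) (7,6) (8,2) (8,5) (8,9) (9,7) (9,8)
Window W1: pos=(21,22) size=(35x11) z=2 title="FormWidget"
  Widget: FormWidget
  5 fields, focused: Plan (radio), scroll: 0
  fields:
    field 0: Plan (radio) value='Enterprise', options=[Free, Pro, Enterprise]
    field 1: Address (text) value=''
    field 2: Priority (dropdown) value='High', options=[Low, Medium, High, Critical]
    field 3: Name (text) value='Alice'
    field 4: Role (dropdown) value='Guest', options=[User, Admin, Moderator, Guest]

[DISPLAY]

                                                    
                                                    
                                                    
                                                    
            ┏━━━━━━━━━━━━━━━━━━━━┓                  
            ┃ Minesweeper        ┃                  
            ┠────────────────────┨                  
            ┃■■■■■■■■■■          ┃                  
            ┃■■■■■■■■■■          ┃                  
            ┃■■■■■■■■■■          ┃                  
            ┃■■■■■■■■■■          ┃                  
            ┃■■■■■■■■■■          ┃                  
            ┃■■■■■■■■■■          ┃                  
            ┃■■■■■■■■■■          ┃                  
            ┃■■■■■■■■■■          ┃                  
            ┃■■■■■■■■■■          ┃                  
            ┃■■■■■■■■■■          ┃                  
            ┃    ┏━━━━━━━━━━━━━━━━━━━━━━━━━━━━━━━━━┓
            ┃    ┃ FormWidget                      ┃
            ┗━━━━┠─────────────────────────────────┨
                 ┃> Plan:       ( ) Free  ( ) Pro  ┃
                 ┃  Address:    [                 ]┃


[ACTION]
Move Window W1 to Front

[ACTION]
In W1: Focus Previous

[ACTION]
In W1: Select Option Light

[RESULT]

                                                    
                                                    
                                                    
                                                    
            ┏━━━━━━━━━━━━━━━━━━━━┓                  
            ┃ Minesweeper        ┃                  
            ┠────────────────────┨                  
            ┃■■■■■■■■■■          ┃                  
            ┃■■■■■■■■■■          ┃                  
            ┃■■■■■■■■■■          ┃                  
            ┃■■■■■■■■■■          ┃                  
            ┃■■■■■■■■■■          ┃                  
            ┃■■■■■■■■■■          ┃                  
            ┃■■■■■■■■■■          ┃                  
            ┃■■■■■■■■■■          ┃                  
            ┃■■■■■■■■■■          ┃                  
            ┃■■■■■■■■■■          ┃                  
            ┃    ┏━━━━━━━━━━━━━━━━━━━━━━━━━━━━━━━━━┓
            ┃    ┃ FormWidget                      ┃
            ┗━━━━┠─────────────────────────────────┨
                 ┃  Plan:       ( ) Free  ( ) Pro  ┃
                 ┃  Address:    [                 ]┃


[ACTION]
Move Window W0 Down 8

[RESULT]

                                                    
                                                    
                                                    
                                                    
                                                    
                                                    
                                                    
                                                    
                                                    
                                                    
                                                    
                                                    
            ┏━━━━━━━━━━━━━━━━━━━━┓                  
            ┃ Minesweeper        ┃                  
            ┠────────────────────┨                  
            ┃■■■■■■■■■■          ┃                  
            ┃■■■■■■■■■■          ┃                  
            ┃■■■■┏━━━━━━━━━━━━━━━━━━━━━━━━━━━━━━━━━┓
            ┃■■■■┃ FormWidget                      ┃
            ┃■■■■┠─────────────────────────────────┨
            ┃■■■■┃  Plan:       ( ) Free  ( ) Pro  ┃
            ┃■■■■┃  Address:    [                 ]┃


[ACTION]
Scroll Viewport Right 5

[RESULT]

                                                    
                                                    
                                                    
                                                    
                                                    
                                                    
                                                    
                                                    
                                                    
                                                    
                                                    
                                                    
          ┏━━━━━━━━━━━━━━━━━━━━┓                    
          ┃ Minesweeper        ┃                    
          ┠────────────────────┨                    
          ┃■■■■■■■■■■          ┃                    
          ┃■■■■■■■■■■          ┃                    
          ┃■■■■┏━━━━━━━━━━━━━━━━━━━━━━━━━━━━━━━━━┓  
          ┃■■■■┃ FormWidget                      ┃  
          ┃■■■■┠─────────────────────────────────┨  
          ┃■■■■┃  Plan:       ( ) Free  ( ) Pro  ┃  
          ┃■■■■┃  Address:    [                 ]┃  


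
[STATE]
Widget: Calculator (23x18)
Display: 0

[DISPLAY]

                      0
┌───┬───┬───┬───┐      
│ 7 │ 8 │ 9 │ ÷ │      
├───┼───┼───┼───┤      
│ 4 │ 5 │ 6 │ × │      
├───┼───┼───┼───┤      
│ 1 │ 2 │ 3 │ - │      
├───┼───┼───┼───┤      
│ 0 │ . │ = │ + │      
├───┼───┼───┼───┤      
│ C │ MC│ MR│ M+│      
└───┴───┴───┴───┘      
                       
                       
                       
                       
                       
                       


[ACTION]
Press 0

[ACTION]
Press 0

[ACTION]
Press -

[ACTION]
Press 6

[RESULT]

                      6
┌───┬───┬───┬───┐      
│ 7 │ 8 │ 9 │ ÷ │      
├───┼───┼───┼───┤      
│ 4 │ 5 │ 6 │ × │      
├───┼───┼───┼───┤      
│ 1 │ 2 │ 3 │ - │      
├───┼───┼───┼───┤      
│ 0 │ . │ = │ + │      
├───┼───┼───┼───┤      
│ C │ MC│ MR│ M+│      
└───┴───┴───┴───┘      
                       
                       
                       
                       
                       
                       


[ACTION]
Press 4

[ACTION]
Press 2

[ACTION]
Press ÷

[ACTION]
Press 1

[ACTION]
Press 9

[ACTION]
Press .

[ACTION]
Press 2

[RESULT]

                   19.2
┌───┬───┬───┬───┐      
│ 7 │ 8 │ 9 │ ÷ │      
├───┼───┼───┼───┤      
│ 4 │ 5 │ 6 │ × │      
├───┼───┼───┼───┤      
│ 1 │ 2 │ 3 │ - │      
├───┼───┼───┼───┤      
│ 0 │ . │ = │ + │      
├───┼───┼───┼───┤      
│ C │ MC│ MR│ M+│      
└───┴───┴───┴───┘      
                       
                       
                       
                       
                       
                       


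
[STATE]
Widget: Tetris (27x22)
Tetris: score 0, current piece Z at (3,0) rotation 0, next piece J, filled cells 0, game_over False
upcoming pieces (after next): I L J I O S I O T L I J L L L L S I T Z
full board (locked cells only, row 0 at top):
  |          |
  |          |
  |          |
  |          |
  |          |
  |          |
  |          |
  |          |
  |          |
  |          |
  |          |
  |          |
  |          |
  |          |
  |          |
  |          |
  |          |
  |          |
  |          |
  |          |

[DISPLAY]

   ▓▓     │Next:           
    ▓▓    │█               
          │███             
          │                
          │                
          │                
          │Score:          
          │0               
          │                
          │                
          │                
          │                
          │                
          │                
          │                
          │                
          │                
          │                
          │                
          │                
          │                
          │                


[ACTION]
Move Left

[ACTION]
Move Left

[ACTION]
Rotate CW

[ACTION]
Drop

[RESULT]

          │Next:           
  ▓       │█               
 ▓▓       │███             
 ▓        │                
          │                
          │                
          │Score:          
          │0               
          │                
          │                
          │                
          │                
          │                
          │                
          │                
          │                
          │                
          │                
          │                
          │                
          │                
          │                


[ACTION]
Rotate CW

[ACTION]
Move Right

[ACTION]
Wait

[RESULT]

          │Next:           
          │█               
  ▓▓      │███             
   ▓▓     │                
          │                
          │                
          │Score:          
          │0               
          │                
          │                
          │                
          │                
          │                
          │                
          │                
          │                
          │                
          │                
          │                
          │                
          │                
          │                


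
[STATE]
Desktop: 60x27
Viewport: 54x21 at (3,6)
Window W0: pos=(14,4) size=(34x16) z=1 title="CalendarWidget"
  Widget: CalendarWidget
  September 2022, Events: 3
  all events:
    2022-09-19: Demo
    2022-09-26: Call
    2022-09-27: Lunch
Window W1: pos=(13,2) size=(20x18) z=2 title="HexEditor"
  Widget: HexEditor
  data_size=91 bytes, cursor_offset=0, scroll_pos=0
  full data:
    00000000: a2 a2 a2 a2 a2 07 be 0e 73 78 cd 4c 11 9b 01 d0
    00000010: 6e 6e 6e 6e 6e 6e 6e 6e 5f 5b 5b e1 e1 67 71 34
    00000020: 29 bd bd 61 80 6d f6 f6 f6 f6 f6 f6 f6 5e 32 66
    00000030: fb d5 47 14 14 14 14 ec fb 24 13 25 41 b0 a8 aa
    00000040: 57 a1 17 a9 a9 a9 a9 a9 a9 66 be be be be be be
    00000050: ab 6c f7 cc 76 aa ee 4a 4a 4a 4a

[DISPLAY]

          ┃00000010  6e 6e 6e┃──────────────┨         
          ┃00000020  29 bd bd┃ 2022         ┃         
          ┃00000030  fb d5 47┃Su            ┃         
          ┃00000040  57 a1 17┃ 4            ┃         
          ┃00000050  ab 6c f7┃11            ┃         
          ┃                  ┃18            ┃         
          ┃                  ┃ 25           ┃         
          ┃                  ┃              ┃         
          ┃                  ┃              ┃         
          ┃                  ┃              ┃         
          ┃                  ┃              ┃         
          ┃                  ┃              ┃         
          ┃                  ┃              ┃         
          ┗━━━━━━━━━━━━━━━━━━┛━━━━━━━━━━━━━━┛         
                                                      
                                                      
                                                      
                                                      
                                                      
                                                      
                                                      


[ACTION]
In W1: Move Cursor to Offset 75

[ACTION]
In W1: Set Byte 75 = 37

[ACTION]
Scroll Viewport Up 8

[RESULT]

                                                      
                                                      
          ┏━━━━━━━━━━━━━━━━━━┓                        
          ┃ HexEditor        ┃                        
          ┠──────────────────┨━━━━━━━━━━━━━━┓         
          ┃00000000  a2 a2 a2┃              ┃         
          ┃00000010  6e 6e 6e┃──────────────┨         
          ┃00000020  29 bd bd┃ 2022         ┃         
          ┃00000030  fb d5 47┃Su            ┃         
          ┃00000040  57 a1 17┃ 4            ┃         
          ┃00000050  ab 6c f7┃11            ┃         
          ┃                  ┃18            ┃         
          ┃                  ┃ 25           ┃         
          ┃                  ┃              ┃         
          ┃                  ┃              ┃         
          ┃                  ┃              ┃         
          ┃                  ┃              ┃         
          ┃                  ┃              ┃         
          ┃                  ┃              ┃         
          ┗━━━━━━━━━━━━━━━━━━┛━━━━━━━━━━━━━━┛         
                                                      


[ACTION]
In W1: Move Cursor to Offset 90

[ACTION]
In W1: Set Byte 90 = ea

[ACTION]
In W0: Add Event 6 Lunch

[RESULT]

                                                      
                                                      
          ┏━━━━━━━━━━━━━━━━━━┓                        
          ┃ HexEditor        ┃                        
          ┠──────────────────┨━━━━━━━━━━━━━━┓         
          ┃00000000  a2 a2 a2┃              ┃         
          ┃00000010  6e 6e 6e┃──────────────┨         
          ┃00000020  29 bd bd┃ 2022         ┃         
          ┃00000030  fb d5 47┃Su            ┃         
          ┃00000040  57 a1 17┃ 4            ┃         
          ┃00000050  ab 6c f7┃ 11           ┃         
          ┃                  ┃18            ┃         
          ┃                  ┃ 25           ┃         
          ┃                  ┃              ┃         
          ┃                  ┃              ┃         
          ┃                  ┃              ┃         
          ┃                  ┃              ┃         
          ┃                  ┃              ┃         
          ┃                  ┃              ┃         
          ┗━━━━━━━━━━━━━━━━━━┛━━━━━━━━━━━━━━┛         
                                                      


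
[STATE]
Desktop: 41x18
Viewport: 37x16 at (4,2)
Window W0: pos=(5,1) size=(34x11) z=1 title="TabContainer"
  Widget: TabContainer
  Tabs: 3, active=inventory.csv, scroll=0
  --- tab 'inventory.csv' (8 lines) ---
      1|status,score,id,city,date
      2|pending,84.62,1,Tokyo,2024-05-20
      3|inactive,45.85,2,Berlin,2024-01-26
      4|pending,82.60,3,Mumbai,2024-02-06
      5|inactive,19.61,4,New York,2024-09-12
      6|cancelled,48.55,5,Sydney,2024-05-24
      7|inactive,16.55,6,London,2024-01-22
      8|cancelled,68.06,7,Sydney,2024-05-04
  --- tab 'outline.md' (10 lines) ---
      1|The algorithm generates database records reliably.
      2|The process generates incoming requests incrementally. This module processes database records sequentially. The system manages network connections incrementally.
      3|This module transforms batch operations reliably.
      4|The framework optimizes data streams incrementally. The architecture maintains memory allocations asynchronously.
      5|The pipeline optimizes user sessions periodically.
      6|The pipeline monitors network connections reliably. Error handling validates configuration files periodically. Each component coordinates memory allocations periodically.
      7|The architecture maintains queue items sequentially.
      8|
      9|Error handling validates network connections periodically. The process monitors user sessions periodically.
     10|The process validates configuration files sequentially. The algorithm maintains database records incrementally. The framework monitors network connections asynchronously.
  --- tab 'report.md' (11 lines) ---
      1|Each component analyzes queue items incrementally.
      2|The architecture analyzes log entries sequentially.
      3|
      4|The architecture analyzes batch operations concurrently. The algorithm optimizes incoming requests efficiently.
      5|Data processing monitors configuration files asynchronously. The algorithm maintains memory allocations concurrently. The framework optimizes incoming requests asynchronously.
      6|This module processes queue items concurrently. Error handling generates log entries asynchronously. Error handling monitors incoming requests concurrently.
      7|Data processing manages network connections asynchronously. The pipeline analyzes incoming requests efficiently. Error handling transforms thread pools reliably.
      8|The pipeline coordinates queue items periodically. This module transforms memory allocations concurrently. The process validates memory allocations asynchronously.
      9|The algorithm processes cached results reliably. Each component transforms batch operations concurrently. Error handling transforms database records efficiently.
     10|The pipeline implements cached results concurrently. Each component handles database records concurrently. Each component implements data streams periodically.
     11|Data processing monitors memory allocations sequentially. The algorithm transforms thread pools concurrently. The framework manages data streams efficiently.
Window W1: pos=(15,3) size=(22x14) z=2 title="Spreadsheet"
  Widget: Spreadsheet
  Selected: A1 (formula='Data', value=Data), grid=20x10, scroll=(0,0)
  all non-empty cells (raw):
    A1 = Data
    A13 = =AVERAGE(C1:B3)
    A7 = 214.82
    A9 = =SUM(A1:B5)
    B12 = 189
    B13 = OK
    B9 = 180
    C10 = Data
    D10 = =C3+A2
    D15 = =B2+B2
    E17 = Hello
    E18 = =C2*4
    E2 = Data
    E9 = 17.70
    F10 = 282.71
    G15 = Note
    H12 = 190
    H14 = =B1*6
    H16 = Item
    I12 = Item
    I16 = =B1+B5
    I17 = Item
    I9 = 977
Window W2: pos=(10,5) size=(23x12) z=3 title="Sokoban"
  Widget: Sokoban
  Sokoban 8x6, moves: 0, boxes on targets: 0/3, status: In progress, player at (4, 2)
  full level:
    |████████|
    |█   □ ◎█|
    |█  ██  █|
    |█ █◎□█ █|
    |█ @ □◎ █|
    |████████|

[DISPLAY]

 ┃ TabContainer                   ┃  
 ┠─────────┏━━━━━━━━━━━━━━━━━━━━┓─┨  
 ┃[inventor┃ Spreadsheet        ┃e┃  
 ┃────┏━━━━━━━━━━━━━━━━━━━━━┓───┨─┃  
 ┃stat┃ Sokoban             ┃   ┃ ┃  
 ┃pend┠─────────────────────┨   ┃0┃  
 ┃inac┃████████             ┃---┃-┃  
 ┃pend┃█   □ ◎█             ┃  0┃0┃  
 ┃inac┃█  ██  █             ┃  0┃0┃  
 ┗━━━━┃█ █◎□█ █             ┃  0┃━┛  
      ┃█ @ □◎ █             ┃  0┃    
      ┃████████             ┃  0┃    
      ┃Moves: 0  0/3        ┃  0┃    
      ┃                     ┃  0┃    
      ┗━━━━━━━━━━━━━━━━━━━━━┛━━━┛    
                                     


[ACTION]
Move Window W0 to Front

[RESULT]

 ┃ TabContainer                   ┃  
 ┠────────────────────────────────┨  
 ┃[inventory.csv]│ outline.md │ re┃  
 ┃────────────────────────────────┃  
 ┃status,score,id,city,date       ┃  
 ┃pending,84.62,1,Tokyo,2024-05-20┃  
 ┃inactive,45.85,2,Berlin,2024-01-┃  
 ┃pending,82.60,3,Mumbai,2024-02-0┃  
 ┃inactive,19.61,4,New York,2024-0┃  
 ┗━━━━━━━━━━━━━━━━━━━━━━━━━━━━━━━━┛  
      ┃█ @ □◎ █             ┃  0┃    
      ┃████████             ┃  0┃    
      ┃Moves: 0  0/3        ┃  0┃    
      ┃                     ┃  0┃    
      ┗━━━━━━━━━━━━━━━━━━━━━┛━━━┛    
                                     


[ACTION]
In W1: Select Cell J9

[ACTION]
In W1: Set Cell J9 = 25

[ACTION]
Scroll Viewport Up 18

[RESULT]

                                     
 ┏━━━━━━━━━━━━━━━━━━━━━━━━━━━━━━━━┓  
 ┃ TabContainer                   ┃  
 ┠────────────────────────────────┨  
 ┃[inventory.csv]│ outline.md │ re┃  
 ┃────────────────────────────────┃  
 ┃status,score,id,city,date       ┃  
 ┃pending,84.62,1,Tokyo,2024-05-20┃  
 ┃inactive,45.85,2,Berlin,2024-01-┃  
 ┃pending,82.60,3,Mumbai,2024-02-0┃  
 ┃inactive,19.61,4,New York,2024-0┃  
 ┗━━━━━━━━━━━━━━━━━━━━━━━━━━━━━━━━┛  
      ┃█ @ □◎ █             ┃  0┃    
      ┃████████             ┃  0┃    
      ┃Moves: 0  0/3        ┃  0┃    
      ┃                     ┃  0┃    


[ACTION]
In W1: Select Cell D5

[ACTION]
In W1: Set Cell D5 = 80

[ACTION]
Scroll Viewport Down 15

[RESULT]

 ┃ TabContainer                   ┃  
 ┠────────────────────────────────┨  
 ┃[inventory.csv]│ outline.md │ re┃  
 ┃────────────────────────────────┃  
 ┃status,score,id,city,date       ┃  
 ┃pending,84.62,1,Tokyo,2024-05-20┃  
 ┃inactive,45.85,2,Berlin,2024-01-┃  
 ┃pending,82.60,3,Mumbai,2024-02-0┃  
 ┃inactive,19.61,4,New York,2024-0┃  
 ┗━━━━━━━━━━━━━━━━━━━━━━━━━━━━━━━━┛  
      ┃█ @ □◎ █             ┃  0┃    
      ┃████████             ┃  0┃    
      ┃Moves: 0  0/3        ┃  0┃    
      ┃                     ┃  0┃    
      ┗━━━━━━━━━━━━━━━━━━━━━┛━━━┛    
                                     


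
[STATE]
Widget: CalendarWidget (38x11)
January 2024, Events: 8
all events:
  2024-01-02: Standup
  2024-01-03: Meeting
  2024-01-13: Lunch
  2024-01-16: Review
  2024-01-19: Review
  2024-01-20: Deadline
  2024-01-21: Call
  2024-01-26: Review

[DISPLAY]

             January 2024             
Mo Tu We Th Fr Sa Su                  
 1  2*  3*  4  5  6  7                
 8  9 10 11 12 13* 14                 
15 16* 17 18 19* 20* 21*              
22 23 24 25 26* 27 28                 
29 30 31                              
                                      
                                      
                                      
                                      


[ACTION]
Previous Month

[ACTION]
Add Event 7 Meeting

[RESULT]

            December 2023             
Mo Tu We Th Fr Sa Su                  
             1  2  3                  
 4  5  6  7*  8  9 10                 
11 12 13 14 15 16 17                  
18 19 20 21 22 23 24                  
25 26 27 28 29 30 31                  
                                      
                                      
                                      
                                      


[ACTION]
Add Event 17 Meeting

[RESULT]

            December 2023             
Mo Tu We Th Fr Sa Su                  
             1  2  3                  
 4  5  6  7*  8  9 10                 
11 12 13 14 15 16 17*                 
18 19 20 21 22 23 24                  
25 26 27 28 29 30 31                  
                                      
                                      
                                      
                                      


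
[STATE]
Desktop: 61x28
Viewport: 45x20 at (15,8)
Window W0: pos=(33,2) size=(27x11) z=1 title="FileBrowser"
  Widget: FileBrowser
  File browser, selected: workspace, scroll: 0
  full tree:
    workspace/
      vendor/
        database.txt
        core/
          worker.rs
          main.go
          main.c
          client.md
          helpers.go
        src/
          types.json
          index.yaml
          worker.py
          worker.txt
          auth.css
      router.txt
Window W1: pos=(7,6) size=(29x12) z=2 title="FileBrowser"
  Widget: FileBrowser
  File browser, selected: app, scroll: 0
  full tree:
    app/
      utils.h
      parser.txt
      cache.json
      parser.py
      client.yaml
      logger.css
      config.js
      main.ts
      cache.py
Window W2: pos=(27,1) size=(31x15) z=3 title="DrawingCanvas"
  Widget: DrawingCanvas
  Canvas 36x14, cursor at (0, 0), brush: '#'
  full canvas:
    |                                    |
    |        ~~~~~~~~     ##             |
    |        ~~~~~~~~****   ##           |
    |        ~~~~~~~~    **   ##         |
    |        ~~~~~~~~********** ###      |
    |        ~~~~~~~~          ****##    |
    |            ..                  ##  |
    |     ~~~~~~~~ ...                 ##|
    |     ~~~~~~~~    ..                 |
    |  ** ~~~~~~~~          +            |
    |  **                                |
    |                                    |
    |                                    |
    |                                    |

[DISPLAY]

────────────┃        ~~~~~~~~********** ##┃ ┃
pp/         ┃        ~~~~~~~~          ***┃ ┃
ls.h        ┃            ..               ┃ ┃
ser.txt     ┃     ~~~~~~~~ ...            ┃ ┃
he.json     ┃     ~~~~~~~~    ..          ┃━┛
ser.py      ┃  ** ~~~~~~~~          +     ┃  
ent.yaml    ┃  **                         ┃  
ger.css     ┗━━━━━━━━━━━━━━━━━━━━━━━━━━━━━┛  
fig.js              ┃                        
━━━━━━━━━━━━━━━━━━━━┛                        
                                             
                                             
                                             
                                             
                                             
                                             
                                             
                                             
                                             
                                             


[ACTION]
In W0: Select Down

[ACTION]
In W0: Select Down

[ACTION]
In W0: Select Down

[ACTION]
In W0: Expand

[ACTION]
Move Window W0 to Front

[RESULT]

────────────┃     ┃                         ┃
pp/         ┃     ┃                         ┃
ls.h        ┃     ┃                         ┃
ser.txt     ┃     ┃                         ┃
he.json     ┃     ┗━━━━━━━━━━━━━━━━━━━━━━━━━┛
ser.py      ┃  ** ~~~~~~~~          +     ┃  
ent.yaml    ┃  **                         ┃  
ger.css     ┗━━━━━━━━━━━━━━━━━━━━━━━━━━━━━┛  
fig.js              ┃                        
━━━━━━━━━━━━━━━━━━━━┛                        
                                             
                                             
                                             
                                             
                                             
                                             
                                             
                                             
                                             
                                             


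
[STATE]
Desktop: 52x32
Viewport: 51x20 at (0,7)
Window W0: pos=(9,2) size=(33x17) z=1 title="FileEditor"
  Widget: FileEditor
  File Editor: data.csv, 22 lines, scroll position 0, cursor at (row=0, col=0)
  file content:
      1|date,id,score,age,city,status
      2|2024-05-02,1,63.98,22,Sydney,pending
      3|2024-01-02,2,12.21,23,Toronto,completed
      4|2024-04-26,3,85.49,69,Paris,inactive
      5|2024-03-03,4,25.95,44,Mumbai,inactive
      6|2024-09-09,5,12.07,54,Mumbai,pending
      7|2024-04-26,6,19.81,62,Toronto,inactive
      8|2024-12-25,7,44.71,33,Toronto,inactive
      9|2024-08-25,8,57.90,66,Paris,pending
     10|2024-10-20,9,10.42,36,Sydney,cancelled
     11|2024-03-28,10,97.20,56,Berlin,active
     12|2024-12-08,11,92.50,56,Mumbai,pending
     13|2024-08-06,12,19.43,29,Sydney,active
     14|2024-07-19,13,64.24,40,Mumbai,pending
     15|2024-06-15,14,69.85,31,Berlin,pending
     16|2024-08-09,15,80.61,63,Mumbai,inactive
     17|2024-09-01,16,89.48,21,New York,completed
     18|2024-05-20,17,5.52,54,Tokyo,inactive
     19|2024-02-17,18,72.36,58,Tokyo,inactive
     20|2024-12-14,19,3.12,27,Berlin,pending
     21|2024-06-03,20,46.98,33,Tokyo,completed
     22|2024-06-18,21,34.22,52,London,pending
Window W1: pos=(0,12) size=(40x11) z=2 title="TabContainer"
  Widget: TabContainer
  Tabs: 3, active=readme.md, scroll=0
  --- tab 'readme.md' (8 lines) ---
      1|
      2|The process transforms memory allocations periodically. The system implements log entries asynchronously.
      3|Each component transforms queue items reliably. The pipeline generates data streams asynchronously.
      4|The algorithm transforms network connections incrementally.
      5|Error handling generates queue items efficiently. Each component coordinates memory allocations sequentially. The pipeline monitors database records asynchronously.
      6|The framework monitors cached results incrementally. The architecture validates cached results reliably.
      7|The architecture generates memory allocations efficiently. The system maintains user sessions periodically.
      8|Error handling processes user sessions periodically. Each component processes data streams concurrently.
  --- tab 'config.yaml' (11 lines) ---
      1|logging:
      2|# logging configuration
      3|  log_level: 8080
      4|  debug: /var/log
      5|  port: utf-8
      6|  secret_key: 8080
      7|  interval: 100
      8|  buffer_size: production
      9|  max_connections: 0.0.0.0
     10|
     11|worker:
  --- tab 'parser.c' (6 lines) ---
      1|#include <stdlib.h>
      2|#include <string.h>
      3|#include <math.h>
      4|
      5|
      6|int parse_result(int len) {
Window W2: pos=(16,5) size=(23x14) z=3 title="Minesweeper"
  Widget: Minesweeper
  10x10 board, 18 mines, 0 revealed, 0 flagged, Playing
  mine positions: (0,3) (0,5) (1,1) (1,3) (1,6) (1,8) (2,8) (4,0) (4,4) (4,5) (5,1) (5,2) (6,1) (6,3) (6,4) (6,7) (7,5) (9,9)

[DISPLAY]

         ┃2024-0┠─────────────────────┨,░┃         
         ┃2024-0┃■■■■■■■■■■           ┃n░┃         
         ┃2024-0┃■■■■■■■■■■           ┃i░┃         
         ┃2024-0┃■■■■■■■■■■           ┃p░┃         
         ┃2024-0┃■■■■■■■■■■           ┃,░┃         
┏━━━━━━━━━━━━━━━┃■■■■■■■■■■           ┃┓░┃         
┃ TabContainer  ┃■■■■■■■■■■           ┃┃░┃         
┠───────────────┃■■■■■■■■■■           ┃┨░┃         
┃[readme.md]│ co┃■■■■■■■■■■           ┃┃░┃         
┃───────────────┃■■■■■■■■■■           ┃┃░┃         
┃               ┃■■■■■■■■■■           ┃┃▼┃         
┃The process tra┗━━━━━━━━━━━━━━━━━━━━━┛┃━┛         
┃Each component transforms queue items ┃           
┃The algorithm transforms network conne┃           
┃Error handling generates queue items e┃           
┗━━━━━━━━━━━━━━━━━━━━━━━━━━━━━━━━━━━━━━┛           
                                                   
                                                   
                                                   
                                                   


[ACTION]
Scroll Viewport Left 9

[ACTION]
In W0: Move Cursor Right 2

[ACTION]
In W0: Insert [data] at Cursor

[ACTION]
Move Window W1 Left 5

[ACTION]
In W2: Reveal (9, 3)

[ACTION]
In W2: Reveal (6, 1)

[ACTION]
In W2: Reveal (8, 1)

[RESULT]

         ┃2024-0┠─────────────────────┨,░┃         
         ┃2024-0┃■■■✹■✹■■■■           ┃n░┃         
         ┃2024-0┃■✹■✹■■✹■✹■           ┃i░┃         
         ┃2024-0┃■■■■■■■■✹■           ┃p░┃         
         ┃2024-0┃■■■■■■■■■■           ┃,░┃         
┏━━━━━━━━━━━━━━━┃✹■■■✹✹■■■■           ┃┓░┃         
┃ TabContainer  ┃■✹✹■■■■■■■           ┃┃░┃         
┠───────────────┃■✹■✹✹■■✹■■           ┃┨░┃         
┃[readme.md]│ co┃11223✹211■           ┃┃░┃         
┃───────────────┃    111 1■           ┃┃░┃         
┃               ┃        1✹           ┃┃▼┃         
┃The process tra┗━━━━━━━━━━━━━━━━━━━━━┛┃━┛         
┃Each component transforms queue items ┃           
┃The algorithm transforms network conne┃           
┃Error handling generates queue items e┃           
┗━━━━━━━━━━━━━━━━━━━━━━━━━━━━━━━━━━━━━━┛           
                                                   
                                                   
                                                   
                                                   
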